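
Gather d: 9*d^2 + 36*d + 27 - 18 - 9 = 9*d^2 + 36*d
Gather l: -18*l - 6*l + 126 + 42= 168 - 24*l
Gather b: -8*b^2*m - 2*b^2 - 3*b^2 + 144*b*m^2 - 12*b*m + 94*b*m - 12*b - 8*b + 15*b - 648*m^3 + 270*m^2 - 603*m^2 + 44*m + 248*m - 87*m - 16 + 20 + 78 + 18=b^2*(-8*m - 5) + b*(144*m^2 + 82*m - 5) - 648*m^3 - 333*m^2 + 205*m + 100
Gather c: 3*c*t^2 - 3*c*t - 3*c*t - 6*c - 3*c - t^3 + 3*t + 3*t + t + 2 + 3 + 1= c*(3*t^2 - 6*t - 9) - t^3 + 7*t + 6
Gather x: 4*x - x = 3*x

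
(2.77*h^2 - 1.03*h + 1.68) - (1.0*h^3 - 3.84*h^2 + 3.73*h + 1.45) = -1.0*h^3 + 6.61*h^2 - 4.76*h + 0.23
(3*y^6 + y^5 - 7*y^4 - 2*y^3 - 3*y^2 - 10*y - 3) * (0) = 0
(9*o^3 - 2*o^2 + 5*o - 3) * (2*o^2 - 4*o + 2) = 18*o^5 - 40*o^4 + 36*o^3 - 30*o^2 + 22*o - 6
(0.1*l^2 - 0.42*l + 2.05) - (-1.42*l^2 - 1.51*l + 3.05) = 1.52*l^2 + 1.09*l - 1.0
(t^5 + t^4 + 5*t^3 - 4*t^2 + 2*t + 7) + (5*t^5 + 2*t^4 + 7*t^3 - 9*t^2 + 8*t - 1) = 6*t^5 + 3*t^4 + 12*t^3 - 13*t^2 + 10*t + 6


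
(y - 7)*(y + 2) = y^2 - 5*y - 14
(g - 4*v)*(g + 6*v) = g^2 + 2*g*v - 24*v^2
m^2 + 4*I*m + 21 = (m - 3*I)*(m + 7*I)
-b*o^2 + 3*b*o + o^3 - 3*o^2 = o*(-b + o)*(o - 3)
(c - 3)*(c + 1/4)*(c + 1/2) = c^3 - 9*c^2/4 - 17*c/8 - 3/8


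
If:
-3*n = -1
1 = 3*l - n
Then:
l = 4/9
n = 1/3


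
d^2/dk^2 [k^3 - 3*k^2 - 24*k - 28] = 6*k - 6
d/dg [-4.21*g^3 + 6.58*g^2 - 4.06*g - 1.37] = -12.63*g^2 + 13.16*g - 4.06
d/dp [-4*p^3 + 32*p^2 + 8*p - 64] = -12*p^2 + 64*p + 8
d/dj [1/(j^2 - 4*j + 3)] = 2*(2 - j)/(j^2 - 4*j + 3)^2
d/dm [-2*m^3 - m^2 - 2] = 2*m*(-3*m - 1)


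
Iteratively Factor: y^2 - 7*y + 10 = (y - 2)*(y - 5)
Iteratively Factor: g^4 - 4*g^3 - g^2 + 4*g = (g - 1)*(g^3 - 3*g^2 - 4*g) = g*(g - 1)*(g^2 - 3*g - 4) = g*(g - 4)*(g - 1)*(g + 1)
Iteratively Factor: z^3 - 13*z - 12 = (z - 4)*(z^2 + 4*z + 3) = (z - 4)*(z + 3)*(z + 1)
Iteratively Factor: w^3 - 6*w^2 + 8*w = (w)*(w^2 - 6*w + 8) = w*(w - 4)*(w - 2)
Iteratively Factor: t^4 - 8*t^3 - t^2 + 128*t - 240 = (t - 3)*(t^3 - 5*t^2 - 16*t + 80) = (t - 5)*(t - 3)*(t^2 - 16) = (t - 5)*(t - 3)*(t + 4)*(t - 4)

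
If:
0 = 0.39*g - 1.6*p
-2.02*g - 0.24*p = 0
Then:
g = 0.00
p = 0.00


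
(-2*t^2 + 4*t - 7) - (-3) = -2*t^2 + 4*t - 4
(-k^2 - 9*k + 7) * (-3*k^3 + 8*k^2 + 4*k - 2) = 3*k^5 + 19*k^4 - 97*k^3 + 22*k^2 + 46*k - 14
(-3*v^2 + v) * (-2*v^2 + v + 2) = 6*v^4 - 5*v^3 - 5*v^2 + 2*v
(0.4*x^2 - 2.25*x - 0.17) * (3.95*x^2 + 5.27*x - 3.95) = 1.58*x^4 - 6.7795*x^3 - 14.109*x^2 + 7.9916*x + 0.6715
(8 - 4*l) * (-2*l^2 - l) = 8*l^3 - 12*l^2 - 8*l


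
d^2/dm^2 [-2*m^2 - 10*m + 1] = -4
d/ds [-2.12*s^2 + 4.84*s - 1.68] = 4.84 - 4.24*s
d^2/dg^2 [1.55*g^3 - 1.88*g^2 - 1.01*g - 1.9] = 9.3*g - 3.76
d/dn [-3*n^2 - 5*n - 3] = -6*n - 5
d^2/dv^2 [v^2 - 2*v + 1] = 2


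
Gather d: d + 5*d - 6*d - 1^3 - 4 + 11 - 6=0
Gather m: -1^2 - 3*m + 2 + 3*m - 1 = 0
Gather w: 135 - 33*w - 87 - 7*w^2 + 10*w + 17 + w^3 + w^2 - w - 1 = w^3 - 6*w^2 - 24*w + 64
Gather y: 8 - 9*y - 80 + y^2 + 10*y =y^2 + y - 72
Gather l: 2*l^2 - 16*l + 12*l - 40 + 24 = 2*l^2 - 4*l - 16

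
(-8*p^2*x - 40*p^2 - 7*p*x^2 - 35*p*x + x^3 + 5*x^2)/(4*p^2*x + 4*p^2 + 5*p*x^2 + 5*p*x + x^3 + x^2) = (-8*p*x - 40*p + x^2 + 5*x)/(4*p*x + 4*p + x^2 + x)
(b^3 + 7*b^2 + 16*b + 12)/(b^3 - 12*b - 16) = (b + 3)/(b - 4)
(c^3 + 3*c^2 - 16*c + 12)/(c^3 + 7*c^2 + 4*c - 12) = (c - 2)/(c + 2)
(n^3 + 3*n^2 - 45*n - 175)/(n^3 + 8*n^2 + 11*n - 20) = (n^2 - 2*n - 35)/(n^2 + 3*n - 4)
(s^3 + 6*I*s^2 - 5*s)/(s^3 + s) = (s + 5*I)/(s - I)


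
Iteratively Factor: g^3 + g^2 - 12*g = (g - 3)*(g^2 + 4*g) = g*(g - 3)*(g + 4)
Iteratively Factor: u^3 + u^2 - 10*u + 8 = (u - 1)*(u^2 + 2*u - 8) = (u - 1)*(u + 4)*(u - 2)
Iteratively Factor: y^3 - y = (y)*(y^2 - 1) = y*(y - 1)*(y + 1)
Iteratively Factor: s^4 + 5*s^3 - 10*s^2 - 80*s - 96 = (s + 3)*(s^3 + 2*s^2 - 16*s - 32) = (s + 3)*(s + 4)*(s^2 - 2*s - 8) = (s - 4)*(s + 3)*(s + 4)*(s + 2)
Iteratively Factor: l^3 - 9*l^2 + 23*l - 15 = (l - 5)*(l^2 - 4*l + 3) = (l - 5)*(l - 3)*(l - 1)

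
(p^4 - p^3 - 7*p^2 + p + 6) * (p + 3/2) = p^5 + p^4/2 - 17*p^3/2 - 19*p^2/2 + 15*p/2 + 9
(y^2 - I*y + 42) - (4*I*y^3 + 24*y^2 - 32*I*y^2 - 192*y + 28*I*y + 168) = -4*I*y^3 - 23*y^2 + 32*I*y^2 + 192*y - 29*I*y - 126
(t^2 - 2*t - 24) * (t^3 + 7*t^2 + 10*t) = t^5 + 5*t^4 - 28*t^3 - 188*t^2 - 240*t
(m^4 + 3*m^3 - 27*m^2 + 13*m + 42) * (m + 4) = m^5 + 7*m^4 - 15*m^3 - 95*m^2 + 94*m + 168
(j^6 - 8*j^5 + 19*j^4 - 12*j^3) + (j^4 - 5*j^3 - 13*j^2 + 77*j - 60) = j^6 - 8*j^5 + 20*j^4 - 17*j^3 - 13*j^2 + 77*j - 60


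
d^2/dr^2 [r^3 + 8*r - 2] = 6*r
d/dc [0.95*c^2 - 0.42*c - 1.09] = 1.9*c - 0.42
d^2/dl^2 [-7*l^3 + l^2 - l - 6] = 2 - 42*l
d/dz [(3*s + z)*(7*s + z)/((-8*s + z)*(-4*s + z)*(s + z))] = (-100*s^4 + 526*s^3*z + 67*s^2*z^2 - 20*s*z^3 - z^4)/(1024*s^6 + 1280*s^5*z - 304*s^4*z^2 - 376*s^3*z^3 + 161*s^2*z^4 - 22*s*z^5 + z^6)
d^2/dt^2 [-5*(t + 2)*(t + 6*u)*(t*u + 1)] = -30*t*u - 60*u^2 - 20*u - 10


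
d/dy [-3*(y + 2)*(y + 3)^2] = 3*(-3*y - 7)*(y + 3)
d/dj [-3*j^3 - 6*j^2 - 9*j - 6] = -9*j^2 - 12*j - 9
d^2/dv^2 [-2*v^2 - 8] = -4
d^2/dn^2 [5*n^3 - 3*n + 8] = 30*n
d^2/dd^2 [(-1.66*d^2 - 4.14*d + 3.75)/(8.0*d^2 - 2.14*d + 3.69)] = (-1.13686837721616e-13*d^4 - 586.7584*d^3 + 1734.0192*d^2 + 348.0768*d - 297.6423)/(512.0*d^6 - 410.88*d^5 + 818.3904*d^4 - 388.837144*d^3 + 377.482572*d^2 - 87.415362*d + 50.243409)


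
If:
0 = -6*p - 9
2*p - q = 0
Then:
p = -3/2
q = -3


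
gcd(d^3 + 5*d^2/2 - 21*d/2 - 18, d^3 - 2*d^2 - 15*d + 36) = d^2 + d - 12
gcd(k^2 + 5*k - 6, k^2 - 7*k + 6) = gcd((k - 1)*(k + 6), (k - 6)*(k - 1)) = k - 1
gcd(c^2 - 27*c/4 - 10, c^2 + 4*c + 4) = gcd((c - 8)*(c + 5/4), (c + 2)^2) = 1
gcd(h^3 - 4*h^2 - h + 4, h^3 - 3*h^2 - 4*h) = h^2 - 3*h - 4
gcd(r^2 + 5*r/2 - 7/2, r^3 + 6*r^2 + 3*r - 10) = r - 1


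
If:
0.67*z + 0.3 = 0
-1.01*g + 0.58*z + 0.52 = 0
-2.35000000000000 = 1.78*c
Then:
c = -1.32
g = 0.26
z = -0.45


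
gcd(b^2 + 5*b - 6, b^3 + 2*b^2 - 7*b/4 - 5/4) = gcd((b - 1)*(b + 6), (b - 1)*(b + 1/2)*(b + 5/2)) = b - 1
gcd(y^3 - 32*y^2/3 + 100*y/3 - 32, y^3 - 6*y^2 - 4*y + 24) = y^2 - 8*y + 12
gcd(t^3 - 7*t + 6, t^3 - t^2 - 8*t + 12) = t^2 + t - 6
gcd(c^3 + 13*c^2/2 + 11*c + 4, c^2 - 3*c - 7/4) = c + 1/2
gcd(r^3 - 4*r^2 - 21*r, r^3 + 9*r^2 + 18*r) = r^2 + 3*r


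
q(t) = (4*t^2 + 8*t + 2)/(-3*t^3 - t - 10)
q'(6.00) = 0.06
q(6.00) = -0.29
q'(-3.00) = -0.00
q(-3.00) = 0.19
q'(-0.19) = -0.65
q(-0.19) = -0.06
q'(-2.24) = -0.10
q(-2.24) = 0.16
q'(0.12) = -0.85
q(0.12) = -0.30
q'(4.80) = 0.10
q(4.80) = -0.38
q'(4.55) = 0.11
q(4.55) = -0.41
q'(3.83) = 0.15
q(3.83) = -0.50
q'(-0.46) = -0.50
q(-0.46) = 0.09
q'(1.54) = 0.15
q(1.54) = -1.06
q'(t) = (8*t + 8)/(-3*t^3 - t - 10) + (9*t^2 + 1)*(4*t^2 + 8*t + 2)/(-3*t^3 - t - 10)^2 = 2*(-4*(t + 1)*(3*t^3 + t + 10) + (9*t^2 + 1)*(2*t^2 + 4*t + 1))/(3*t^3 + t + 10)^2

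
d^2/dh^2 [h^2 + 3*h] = 2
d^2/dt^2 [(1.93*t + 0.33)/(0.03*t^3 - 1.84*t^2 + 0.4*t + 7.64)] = (0.010422*t^5 - 0.635652*t^4 + 12.73064*t^3 + 1.418976*t^2 + 160.875912*t - 2.412544)/(2.7e-5*t^9 - 0.004968*t^8 + 0.305784*t^7 - 6.341356*t^6 + 1.546752*t^5 + 77.264832*t^4 - 28.420976*t^3 - 318.532992*t^2 + 70.04352*t + 445.943744)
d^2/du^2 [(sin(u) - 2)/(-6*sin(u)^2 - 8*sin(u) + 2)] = (9*sin(u)^5 - 84*sin(u)^4 - 72*sin(u)^3 + 56*sin(u)^2 + 119*sin(u) + 68)/(2*(3*sin(u)^2 + 4*sin(u) - 1)^3)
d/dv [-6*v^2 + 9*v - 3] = 9 - 12*v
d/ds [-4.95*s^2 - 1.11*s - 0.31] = -9.9*s - 1.11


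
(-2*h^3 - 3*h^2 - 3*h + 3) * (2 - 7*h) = 14*h^4 + 17*h^3 + 15*h^2 - 27*h + 6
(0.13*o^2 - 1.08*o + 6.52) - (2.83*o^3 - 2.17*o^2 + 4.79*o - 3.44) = -2.83*o^3 + 2.3*o^2 - 5.87*o + 9.96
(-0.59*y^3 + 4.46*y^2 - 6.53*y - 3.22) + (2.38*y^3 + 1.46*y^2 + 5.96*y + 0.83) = 1.79*y^3 + 5.92*y^2 - 0.57*y - 2.39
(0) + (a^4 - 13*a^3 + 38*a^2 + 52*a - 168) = a^4 - 13*a^3 + 38*a^2 + 52*a - 168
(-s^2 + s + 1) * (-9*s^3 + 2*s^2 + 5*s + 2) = 9*s^5 - 11*s^4 - 12*s^3 + 5*s^2 + 7*s + 2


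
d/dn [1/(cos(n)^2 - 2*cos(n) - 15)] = 2*(cos(n) - 1)*sin(n)/(sin(n)^2 + 2*cos(n) + 14)^2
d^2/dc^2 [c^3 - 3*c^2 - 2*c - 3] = 6*c - 6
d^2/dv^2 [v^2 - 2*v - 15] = 2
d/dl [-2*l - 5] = -2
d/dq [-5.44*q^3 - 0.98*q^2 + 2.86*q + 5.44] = -16.32*q^2 - 1.96*q + 2.86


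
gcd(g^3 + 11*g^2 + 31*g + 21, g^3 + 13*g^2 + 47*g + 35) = g^2 + 8*g + 7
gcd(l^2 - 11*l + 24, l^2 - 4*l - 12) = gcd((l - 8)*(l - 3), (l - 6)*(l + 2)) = 1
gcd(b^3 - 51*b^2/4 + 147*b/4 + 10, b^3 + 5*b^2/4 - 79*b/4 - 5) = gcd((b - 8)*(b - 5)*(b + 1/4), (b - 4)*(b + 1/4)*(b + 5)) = b + 1/4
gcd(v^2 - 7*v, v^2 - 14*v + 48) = 1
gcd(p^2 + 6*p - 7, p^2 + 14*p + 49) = p + 7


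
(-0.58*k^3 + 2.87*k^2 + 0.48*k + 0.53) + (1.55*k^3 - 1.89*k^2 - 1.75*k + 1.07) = 0.97*k^3 + 0.98*k^2 - 1.27*k + 1.6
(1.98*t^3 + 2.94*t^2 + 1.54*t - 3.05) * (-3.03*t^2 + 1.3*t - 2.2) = -5.9994*t^5 - 6.3342*t^4 - 5.2002*t^3 + 4.7755*t^2 - 7.353*t + 6.71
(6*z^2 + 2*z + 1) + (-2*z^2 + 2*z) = 4*z^2 + 4*z + 1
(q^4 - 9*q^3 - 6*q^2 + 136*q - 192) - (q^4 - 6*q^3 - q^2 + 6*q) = -3*q^3 - 5*q^2 + 130*q - 192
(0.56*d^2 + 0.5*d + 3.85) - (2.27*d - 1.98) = 0.56*d^2 - 1.77*d + 5.83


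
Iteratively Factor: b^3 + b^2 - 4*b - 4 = (b + 2)*(b^2 - b - 2) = (b - 2)*(b + 2)*(b + 1)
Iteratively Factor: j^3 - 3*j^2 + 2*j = (j - 2)*(j^2 - j) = j*(j - 2)*(j - 1)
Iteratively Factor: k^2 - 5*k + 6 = (k - 3)*(k - 2)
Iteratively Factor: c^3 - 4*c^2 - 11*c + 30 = (c - 2)*(c^2 - 2*c - 15) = (c - 2)*(c + 3)*(c - 5)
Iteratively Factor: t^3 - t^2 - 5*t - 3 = (t + 1)*(t^2 - 2*t - 3) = (t - 3)*(t + 1)*(t + 1)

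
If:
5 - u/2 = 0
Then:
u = 10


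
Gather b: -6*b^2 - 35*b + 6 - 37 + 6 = -6*b^2 - 35*b - 25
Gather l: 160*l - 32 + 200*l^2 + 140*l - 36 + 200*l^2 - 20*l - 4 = 400*l^2 + 280*l - 72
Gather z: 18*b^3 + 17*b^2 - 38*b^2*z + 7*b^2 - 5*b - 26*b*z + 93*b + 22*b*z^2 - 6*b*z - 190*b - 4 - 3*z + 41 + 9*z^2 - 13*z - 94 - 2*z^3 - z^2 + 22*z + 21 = 18*b^3 + 24*b^2 - 102*b - 2*z^3 + z^2*(22*b + 8) + z*(-38*b^2 - 32*b + 6) - 36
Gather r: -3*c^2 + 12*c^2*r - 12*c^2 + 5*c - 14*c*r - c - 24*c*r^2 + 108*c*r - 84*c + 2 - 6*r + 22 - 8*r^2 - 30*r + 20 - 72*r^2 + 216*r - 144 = -15*c^2 - 80*c + r^2*(-24*c - 80) + r*(12*c^2 + 94*c + 180) - 100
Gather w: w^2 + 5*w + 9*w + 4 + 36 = w^2 + 14*w + 40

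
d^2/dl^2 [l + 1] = 0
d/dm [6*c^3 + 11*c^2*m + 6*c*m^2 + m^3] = 11*c^2 + 12*c*m + 3*m^2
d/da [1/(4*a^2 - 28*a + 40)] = (7 - 2*a)/(4*(a^2 - 7*a + 10)^2)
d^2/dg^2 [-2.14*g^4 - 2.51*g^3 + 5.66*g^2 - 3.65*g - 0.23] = -25.68*g^2 - 15.06*g + 11.32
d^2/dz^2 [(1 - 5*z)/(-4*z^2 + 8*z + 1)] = 8*((11 - 15*z)*(-4*z^2 + 8*z + 1) - 16*(z - 1)^2*(5*z - 1))/(-4*z^2 + 8*z + 1)^3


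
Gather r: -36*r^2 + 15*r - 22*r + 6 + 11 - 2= -36*r^2 - 7*r + 15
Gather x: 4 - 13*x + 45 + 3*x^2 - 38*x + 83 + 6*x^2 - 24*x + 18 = 9*x^2 - 75*x + 150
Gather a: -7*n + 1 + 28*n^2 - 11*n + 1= 28*n^2 - 18*n + 2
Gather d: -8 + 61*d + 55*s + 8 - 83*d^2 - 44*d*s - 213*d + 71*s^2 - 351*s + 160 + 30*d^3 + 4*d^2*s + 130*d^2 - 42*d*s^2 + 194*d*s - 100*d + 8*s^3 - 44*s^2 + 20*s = 30*d^3 + d^2*(4*s + 47) + d*(-42*s^2 + 150*s - 252) + 8*s^3 + 27*s^2 - 276*s + 160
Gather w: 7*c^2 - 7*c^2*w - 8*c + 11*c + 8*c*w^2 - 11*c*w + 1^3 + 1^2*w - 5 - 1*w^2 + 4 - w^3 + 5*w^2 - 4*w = 7*c^2 + 3*c - w^3 + w^2*(8*c + 4) + w*(-7*c^2 - 11*c - 3)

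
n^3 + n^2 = n^2*(n + 1)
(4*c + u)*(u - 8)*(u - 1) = 4*c*u^2 - 36*c*u + 32*c + u^3 - 9*u^2 + 8*u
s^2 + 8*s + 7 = (s + 1)*(s + 7)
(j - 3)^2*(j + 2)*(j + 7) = j^4 + 3*j^3 - 31*j^2 - 3*j + 126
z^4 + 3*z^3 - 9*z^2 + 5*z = z*(z - 1)^2*(z + 5)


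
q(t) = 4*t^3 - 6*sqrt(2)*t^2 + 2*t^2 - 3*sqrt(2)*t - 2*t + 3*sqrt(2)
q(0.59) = -0.88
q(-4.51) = -466.45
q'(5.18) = 248.56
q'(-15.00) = 2888.32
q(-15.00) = -14861.31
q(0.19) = 2.85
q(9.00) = 2338.75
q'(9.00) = 849.02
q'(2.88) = 55.93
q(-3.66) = -255.90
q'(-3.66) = 201.98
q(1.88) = -3.84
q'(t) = 12*t^2 - 12*sqrt(2)*t + 4*t - 3*sqrt(2) - 2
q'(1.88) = 11.79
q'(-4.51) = 296.34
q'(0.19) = -8.27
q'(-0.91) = 15.50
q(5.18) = 353.86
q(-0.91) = 1.54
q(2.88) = 28.02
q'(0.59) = -9.72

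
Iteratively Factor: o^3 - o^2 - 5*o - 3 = (o + 1)*(o^2 - 2*o - 3) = (o - 3)*(o + 1)*(o + 1)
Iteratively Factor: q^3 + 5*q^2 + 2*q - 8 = (q + 4)*(q^2 + q - 2) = (q + 2)*(q + 4)*(q - 1)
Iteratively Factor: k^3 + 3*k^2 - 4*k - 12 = (k - 2)*(k^2 + 5*k + 6) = (k - 2)*(k + 3)*(k + 2)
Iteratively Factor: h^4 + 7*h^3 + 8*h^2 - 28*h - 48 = (h + 2)*(h^3 + 5*h^2 - 2*h - 24) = (h + 2)*(h + 4)*(h^2 + h - 6) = (h + 2)*(h + 3)*(h + 4)*(h - 2)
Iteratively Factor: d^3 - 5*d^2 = (d)*(d^2 - 5*d) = d^2*(d - 5)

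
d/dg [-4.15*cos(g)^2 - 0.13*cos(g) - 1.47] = (8.3*cos(g) + 0.13)*sin(g)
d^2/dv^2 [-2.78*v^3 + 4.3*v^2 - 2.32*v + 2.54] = 8.6 - 16.68*v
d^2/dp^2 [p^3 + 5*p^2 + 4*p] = 6*p + 10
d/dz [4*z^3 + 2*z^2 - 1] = 4*z*(3*z + 1)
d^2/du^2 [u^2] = 2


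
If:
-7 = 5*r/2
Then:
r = -14/5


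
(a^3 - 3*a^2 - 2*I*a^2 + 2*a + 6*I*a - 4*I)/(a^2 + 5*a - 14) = (a^2 - a*(1 + 2*I) + 2*I)/(a + 7)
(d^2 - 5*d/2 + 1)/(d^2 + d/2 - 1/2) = (d - 2)/(d + 1)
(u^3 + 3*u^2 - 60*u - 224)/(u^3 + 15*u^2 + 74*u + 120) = (u^2 - u - 56)/(u^2 + 11*u + 30)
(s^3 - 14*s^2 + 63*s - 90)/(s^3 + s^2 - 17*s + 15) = (s^2 - 11*s + 30)/(s^2 + 4*s - 5)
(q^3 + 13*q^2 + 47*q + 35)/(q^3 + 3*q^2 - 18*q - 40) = (q^2 + 8*q + 7)/(q^2 - 2*q - 8)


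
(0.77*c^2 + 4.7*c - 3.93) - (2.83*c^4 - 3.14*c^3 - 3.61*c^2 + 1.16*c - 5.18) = -2.83*c^4 + 3.14*c^3 + 4.38*c^2 + 3.54*c + 1.25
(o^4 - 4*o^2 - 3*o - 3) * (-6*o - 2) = -6*o^5 - 2*o^4 + 24*o^3 + 26*o^2 + 24*o + 6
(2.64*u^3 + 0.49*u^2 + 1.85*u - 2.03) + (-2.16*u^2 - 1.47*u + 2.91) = 2.64*u^3 - 1.67*u^2 + 0.38*u + 0.88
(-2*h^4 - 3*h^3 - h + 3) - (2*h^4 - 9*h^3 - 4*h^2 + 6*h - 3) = -4*h^4 + 6*h^3 + 4*h^2 - 7*h + 6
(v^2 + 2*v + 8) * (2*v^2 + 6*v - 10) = 2*v^4 + 10*v^3 + 18*v^2 + 28*v - 80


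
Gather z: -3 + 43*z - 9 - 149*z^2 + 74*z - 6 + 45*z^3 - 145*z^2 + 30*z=45*z^3 - 294*z^2 + 147*z - 18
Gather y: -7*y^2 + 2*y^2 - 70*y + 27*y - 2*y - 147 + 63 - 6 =-5*y^2 - 45*y - 90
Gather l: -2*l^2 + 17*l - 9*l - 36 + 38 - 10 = -2*l^2 + 8*l - 8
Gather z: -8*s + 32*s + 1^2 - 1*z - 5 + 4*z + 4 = 24*s + 3*z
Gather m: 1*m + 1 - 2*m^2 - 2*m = -2*m^2 - m + 1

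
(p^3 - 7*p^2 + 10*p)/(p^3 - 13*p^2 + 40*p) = (p - 2)/(p - 8)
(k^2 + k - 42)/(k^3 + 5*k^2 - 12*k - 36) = (k^2 + k - 42)/(k^3 + 5*k^2 - 12*k - 36)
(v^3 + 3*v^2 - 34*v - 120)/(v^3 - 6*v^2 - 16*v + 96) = (v + 5)/(v - 4)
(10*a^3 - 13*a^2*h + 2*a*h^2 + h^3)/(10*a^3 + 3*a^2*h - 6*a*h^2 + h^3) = (5*a^2 - 4*a*h - h^2)/(5*a^2 + 4*a*h - h^2)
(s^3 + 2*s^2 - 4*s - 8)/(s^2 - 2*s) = s + 4 + 4/s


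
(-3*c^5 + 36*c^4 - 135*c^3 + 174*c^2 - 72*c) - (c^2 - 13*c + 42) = -3*c^5 + 36*c^4 - 135*c^3 + 173*c^2 - 59*c - 42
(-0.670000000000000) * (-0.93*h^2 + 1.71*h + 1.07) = 0.6231*h^2 - 1.1457*h - 0.7169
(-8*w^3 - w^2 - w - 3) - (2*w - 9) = -8*w^3 - w^2 - 3*w + 6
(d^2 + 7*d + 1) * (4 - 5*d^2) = -5*d^4 - 35*d^3 - d^2 + 28*d + 4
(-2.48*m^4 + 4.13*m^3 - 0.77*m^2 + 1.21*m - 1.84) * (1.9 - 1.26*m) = 3.1248*m^5 - 9.9158*m^4 + 8.8172*m^3 - 2.9876*m^2 + 4.6174*m - 3.496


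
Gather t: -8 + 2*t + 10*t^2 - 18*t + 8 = 10*t^2 - 16*t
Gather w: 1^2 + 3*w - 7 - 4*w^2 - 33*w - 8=-4*w^2 - 30*w - 14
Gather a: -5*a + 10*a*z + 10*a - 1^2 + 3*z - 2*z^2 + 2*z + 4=a*(10*z + 5) - 2*z^2 + 5*z + 3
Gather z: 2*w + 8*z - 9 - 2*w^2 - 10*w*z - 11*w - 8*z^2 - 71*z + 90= -2*w^2 - 9*w - 8*z^2 + z*(-10*w - 63) + 81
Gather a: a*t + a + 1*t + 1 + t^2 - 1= a*(t + 1) + t^2 + t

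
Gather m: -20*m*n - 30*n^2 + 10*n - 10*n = -20*m*n - 30*n^2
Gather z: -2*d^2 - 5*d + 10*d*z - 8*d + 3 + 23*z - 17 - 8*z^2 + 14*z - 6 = -2*d^2 - 13*d - 8*z^2 + z*(10*d + 37) - 20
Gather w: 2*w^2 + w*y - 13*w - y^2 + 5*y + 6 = 2*w^2 + w*(y - 13) - y^2 + 5*y + 6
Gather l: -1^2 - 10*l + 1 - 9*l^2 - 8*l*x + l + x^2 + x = -9*l^2 + l*(-8*x - 9) + x^2 + x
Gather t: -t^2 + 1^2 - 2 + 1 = -t^2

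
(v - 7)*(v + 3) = v^2 - 4*v - 21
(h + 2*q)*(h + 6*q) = h^2 + 8*h*q + 12*q^2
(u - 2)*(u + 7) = u^2 + 5*u - 14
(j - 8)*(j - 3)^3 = j^4 - 17*j^3 + 99*j^2 - 243*j + 216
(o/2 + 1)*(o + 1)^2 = o^3/2 + 2*o^2 + 5*o/2 + 1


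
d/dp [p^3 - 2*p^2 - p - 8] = 3*p^2 - 4*p - 1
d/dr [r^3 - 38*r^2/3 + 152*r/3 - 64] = 3*r^2 - 76*r/3 + 152/3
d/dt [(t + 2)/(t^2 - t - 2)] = (t^2 - t - (t + 2)*(2*t - 1) - 2)/(-t^2 + t + 2)^2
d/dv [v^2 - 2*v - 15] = 2*v - 2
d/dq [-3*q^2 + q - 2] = 1 - 6*q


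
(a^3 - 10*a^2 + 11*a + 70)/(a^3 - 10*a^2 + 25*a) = (a^2 - 5*a - 14)/(a*(a - 5))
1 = 1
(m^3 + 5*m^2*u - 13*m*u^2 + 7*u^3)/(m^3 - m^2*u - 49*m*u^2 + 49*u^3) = (-m + u)/(-m + 7*u)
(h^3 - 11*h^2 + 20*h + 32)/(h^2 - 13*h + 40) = (h^2 - 3*h - 4)/(h - 5)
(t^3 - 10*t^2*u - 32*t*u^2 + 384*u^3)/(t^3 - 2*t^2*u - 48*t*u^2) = (t - 8*u)/t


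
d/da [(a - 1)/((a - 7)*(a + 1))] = (-a^2 + 2*a - 13)/(a^4 - 12*a^3 + 22*a^2 + 84*a + 49)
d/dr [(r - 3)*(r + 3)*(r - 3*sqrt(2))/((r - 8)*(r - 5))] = (r^4 - 26*r^3 + 39*sqrt(2)*r^2 + 129*r^2 - 294*sqrt(2)*r - 360 + 351*sqrt(2))/(r^4 - 26*r^3 + 249*r^2 - 1040*r + 1600)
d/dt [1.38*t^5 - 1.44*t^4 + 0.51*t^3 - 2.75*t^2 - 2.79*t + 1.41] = 6.9*t^4 - 5.76*t^3 + 1.53*t^2 - 5.5*t - 2.79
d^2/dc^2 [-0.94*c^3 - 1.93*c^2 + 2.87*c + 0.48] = -5.64*c - 3.86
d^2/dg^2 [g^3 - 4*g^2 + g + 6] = 6*g - 8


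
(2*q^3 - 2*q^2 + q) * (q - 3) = 2*q^4 - 8*q^3 + 7*q^2 - 3*q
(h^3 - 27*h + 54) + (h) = h^3 - 26*h + 54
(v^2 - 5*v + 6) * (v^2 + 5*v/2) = v^4 - 5*v^3/2 - 13*v^2/2 + 15*v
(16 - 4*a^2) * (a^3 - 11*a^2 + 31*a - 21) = -4*a^5 + 44*a^4 - 108*a^3 - 92*a^2 + 496*a - 336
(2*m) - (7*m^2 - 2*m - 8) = -7*m^2 + 4*m + 8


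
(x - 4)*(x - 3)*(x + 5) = x^3 - 2*x^2 - 23*x + 60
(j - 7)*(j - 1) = j^2 - 8*j + 7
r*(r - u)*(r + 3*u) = r^3 + 2*r^2*u - 3*r*u^2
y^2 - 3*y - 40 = (y - 8)*(y + 5)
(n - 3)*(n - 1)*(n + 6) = n^3 + 2*n^2 - 21*n + 18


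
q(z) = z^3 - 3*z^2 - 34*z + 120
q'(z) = 3*z^2 - 6*z - 34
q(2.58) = 29.48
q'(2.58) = -29.51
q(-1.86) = 166.43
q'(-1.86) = -12.46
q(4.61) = -2.52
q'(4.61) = 2.10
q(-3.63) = 156.06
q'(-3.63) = 27.31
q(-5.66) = 35.01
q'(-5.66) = 96.07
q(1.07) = 81.41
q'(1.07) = -36.99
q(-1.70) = 164.22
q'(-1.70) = -15.13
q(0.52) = 101.65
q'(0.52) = -36.31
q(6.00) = 24.00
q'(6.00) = 38.00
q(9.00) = 300.00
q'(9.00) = 155.00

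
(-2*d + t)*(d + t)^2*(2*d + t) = -4*d^4 - 8*d^3*t - 3*d^2*t^2 + 2*d*t^3 + t^4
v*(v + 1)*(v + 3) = v^3 + 4*v^2 + 3*v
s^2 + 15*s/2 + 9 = (s + 3/2)*(s + 6)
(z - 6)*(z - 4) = z^2 - 10*z + 24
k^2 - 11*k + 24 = (k - 8)*(k - 3)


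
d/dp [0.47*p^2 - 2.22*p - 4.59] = 0.94*p - 2.22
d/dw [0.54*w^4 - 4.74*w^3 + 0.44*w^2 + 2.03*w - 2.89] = 2.16*w^3 - 14.22*w^2 + 0.88*w + 2.03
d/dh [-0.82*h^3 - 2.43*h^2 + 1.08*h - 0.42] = -2.46*h^2 - 4.86*h + 1.08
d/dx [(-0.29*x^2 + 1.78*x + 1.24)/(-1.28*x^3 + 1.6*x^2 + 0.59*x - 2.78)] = (-0.3712*x^4 + 4.5568*x^3 + 1.7425*x^2 - 2.3556*x - 5.68)/(1.6384*x^6 - 4.096*x^5 + 1.0496*x^4 + 9.0048*x^3 - 8.5479*x^2 - 3.2804*x + 7.7284)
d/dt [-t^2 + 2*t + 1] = 2 - 2*t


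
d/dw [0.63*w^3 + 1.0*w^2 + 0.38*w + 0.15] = 1.89*w^2 + 2.0*w + 0.38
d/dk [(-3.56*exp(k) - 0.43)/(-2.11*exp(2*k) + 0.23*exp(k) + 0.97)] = (-(3.56*exp(k) + 0.43)*(4.22*exp(k) - 0.23) + 7.5116*exp(2*k) - 0.8188*exp(k) - 3.4532)*exp(k)/(-2.11*exp(2*k) + 0.23*exp(k) + 0.97)^2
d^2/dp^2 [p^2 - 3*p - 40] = 2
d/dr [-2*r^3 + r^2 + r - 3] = -6*r^2 + 2*r + 1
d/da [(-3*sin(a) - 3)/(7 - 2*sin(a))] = -27*cos(a)/(2*sin(a) - 7)^2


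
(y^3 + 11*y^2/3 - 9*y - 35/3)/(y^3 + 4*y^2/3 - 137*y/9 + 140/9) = 3*(y + 1)/(3*y - 4)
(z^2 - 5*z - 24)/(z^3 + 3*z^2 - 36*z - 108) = (z - 8)/(z^2 - 36)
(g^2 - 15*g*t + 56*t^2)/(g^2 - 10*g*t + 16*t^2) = (-g + 7*t)/(-g + 2*t)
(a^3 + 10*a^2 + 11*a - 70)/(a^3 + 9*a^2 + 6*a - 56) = (a + 5)/(a + 4)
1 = 1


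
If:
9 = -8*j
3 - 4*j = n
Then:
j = -9/8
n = 15/2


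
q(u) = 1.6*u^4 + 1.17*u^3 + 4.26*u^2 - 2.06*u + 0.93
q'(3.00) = 227.89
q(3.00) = 194.28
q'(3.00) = 227.89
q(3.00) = 194.28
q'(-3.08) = -182.00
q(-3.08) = 157.49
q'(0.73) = 8.52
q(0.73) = 2.61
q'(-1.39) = -24.31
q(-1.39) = 14.85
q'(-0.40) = -5.32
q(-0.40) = 2.40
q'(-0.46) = -5.86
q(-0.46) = 2.74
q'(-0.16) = -3.36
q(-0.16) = 1.36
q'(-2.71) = -126.75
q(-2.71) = 100.81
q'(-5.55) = -1035.33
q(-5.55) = 1461.64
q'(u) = 6.4*u^3 + 3.51*u^2 + 8.52*u - 2.06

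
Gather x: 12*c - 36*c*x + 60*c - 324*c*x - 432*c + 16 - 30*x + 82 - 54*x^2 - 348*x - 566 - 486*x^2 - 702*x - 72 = -360*c - 540*x^2 + x*(-360*c - 1080) - 540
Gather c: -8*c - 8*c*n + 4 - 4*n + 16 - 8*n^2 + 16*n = c*(-8*n - 8) - 8*n^2 + 12*n + 20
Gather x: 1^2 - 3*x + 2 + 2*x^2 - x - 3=2*x^2 - 4*x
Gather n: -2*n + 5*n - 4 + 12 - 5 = 3*n + 3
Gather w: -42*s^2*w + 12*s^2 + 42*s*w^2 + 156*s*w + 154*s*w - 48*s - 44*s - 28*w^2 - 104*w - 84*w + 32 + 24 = 12*s^2 - 92*s + w^2*(42*s - 28) + w*(-42*s^2 + 310*s - 188) + 56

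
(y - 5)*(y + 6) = y^2 + y - 30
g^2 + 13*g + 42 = (g + 6)*(g + 7)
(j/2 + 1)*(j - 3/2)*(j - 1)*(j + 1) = j^4/2 + j^3/4 - 2*j^2 - j/4 + 3/2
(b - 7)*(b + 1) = b^2 - 6*b - 7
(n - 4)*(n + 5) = n^2 + n - 20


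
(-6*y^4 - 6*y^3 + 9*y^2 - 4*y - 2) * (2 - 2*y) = 12*y^5 - 30*y^3 + 26*y^2 - 4*y - 4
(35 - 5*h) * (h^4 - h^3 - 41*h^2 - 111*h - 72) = -5*h^5 + 40*h^4 + 170*h^3 - 880*h^2 - 3525*h - 2520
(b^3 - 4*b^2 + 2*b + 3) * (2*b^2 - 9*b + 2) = 2*b^5 - 17*b^4 + 42*b^3 - 20*b^2 - 23*b + 6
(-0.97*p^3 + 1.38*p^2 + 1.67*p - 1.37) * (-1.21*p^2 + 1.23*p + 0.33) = 1.1737*p^5 - 2.8629*p^4 - 0.6434*p^3 + 4.1672*p^2 - 1.134*p - 0.4521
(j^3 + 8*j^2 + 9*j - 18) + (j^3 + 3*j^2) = 2*j^3 + 11*j^2 + 9*j - 18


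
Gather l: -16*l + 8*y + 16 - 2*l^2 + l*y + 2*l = -2*l^2 + l*(y - 14) + 8*y + 16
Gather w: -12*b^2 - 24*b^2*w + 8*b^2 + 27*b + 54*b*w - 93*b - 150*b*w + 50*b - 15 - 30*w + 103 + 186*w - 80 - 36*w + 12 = -4*b^2 - 16*b + w*(-24*b^2 - 96*b + 120) + 20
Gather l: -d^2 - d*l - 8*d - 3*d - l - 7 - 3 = -d^2 - 11*d + l*(-d - 1) - 10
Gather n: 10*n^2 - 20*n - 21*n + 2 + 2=10*n^2 - 41*n + 4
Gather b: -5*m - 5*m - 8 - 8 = -10*m - 16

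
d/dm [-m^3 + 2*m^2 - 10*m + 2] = -3*m^2 + 4*m - 10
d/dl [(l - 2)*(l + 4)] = 2*l + 2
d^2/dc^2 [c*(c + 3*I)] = 2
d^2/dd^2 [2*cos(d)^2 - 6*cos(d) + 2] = 6*cos(d) - 4*cos(2*d)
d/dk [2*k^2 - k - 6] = 4*k - 1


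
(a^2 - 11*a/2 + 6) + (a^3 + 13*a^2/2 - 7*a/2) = a^3 + 15*a^2/2 - 9*a + 6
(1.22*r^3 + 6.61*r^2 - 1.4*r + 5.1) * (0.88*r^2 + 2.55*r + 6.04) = 1.0736*r^5 + 8.9278*r^4 + 22.9923*r^3 + 40.8424*r^2 + 4.549*r + 30.804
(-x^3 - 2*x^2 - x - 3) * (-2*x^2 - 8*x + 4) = 2*x^5 + 12*x^4 + 14*x^3 + 6*x^2 + 20*x - 12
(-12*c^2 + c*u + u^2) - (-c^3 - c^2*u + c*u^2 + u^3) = c^3 + c^2*u - 12*c^2 - c*u^2 + c*u - u^3 + u^2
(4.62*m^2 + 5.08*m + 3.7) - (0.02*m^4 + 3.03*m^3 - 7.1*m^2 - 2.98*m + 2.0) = -0.02*m^4 - 3.03*m^3 + 11.72*m^2 + 8.06*m + 1.7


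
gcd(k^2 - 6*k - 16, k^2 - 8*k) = k - 8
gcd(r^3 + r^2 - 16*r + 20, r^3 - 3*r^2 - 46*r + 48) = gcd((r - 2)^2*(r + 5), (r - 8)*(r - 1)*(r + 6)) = 1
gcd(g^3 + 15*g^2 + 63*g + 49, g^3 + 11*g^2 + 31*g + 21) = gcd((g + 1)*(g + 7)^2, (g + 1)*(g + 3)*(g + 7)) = g^2 + 8*g + 7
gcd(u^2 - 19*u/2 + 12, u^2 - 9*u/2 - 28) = u - 8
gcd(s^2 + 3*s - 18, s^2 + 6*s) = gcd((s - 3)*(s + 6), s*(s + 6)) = s + 6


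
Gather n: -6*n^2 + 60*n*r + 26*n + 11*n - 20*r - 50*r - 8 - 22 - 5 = -6*n^2 + n*(60*r + 37) - 70*r - 35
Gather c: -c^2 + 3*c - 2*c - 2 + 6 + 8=-c^2 + c + 12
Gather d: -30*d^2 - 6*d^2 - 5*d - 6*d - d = -36*d^2 - 12*d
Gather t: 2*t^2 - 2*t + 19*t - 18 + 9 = 2*t^2 + 17*t - 9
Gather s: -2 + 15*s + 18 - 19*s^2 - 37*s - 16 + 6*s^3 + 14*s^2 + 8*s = 6*s^3 - 5*s^2 - 14*s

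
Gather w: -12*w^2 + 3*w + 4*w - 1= -12*w^2 + 7*w - 1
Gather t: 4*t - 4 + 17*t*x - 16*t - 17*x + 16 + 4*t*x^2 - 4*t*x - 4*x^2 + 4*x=t*(4*x^2 + 13*x - 12) - 4*x^2 - 13*x + 12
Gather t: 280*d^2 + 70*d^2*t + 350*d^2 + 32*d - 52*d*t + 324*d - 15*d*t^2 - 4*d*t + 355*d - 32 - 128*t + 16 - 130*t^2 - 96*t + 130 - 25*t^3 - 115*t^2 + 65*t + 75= 630*d^2 + 711*d - 25*t^3 + t^2*(-15*d - 245) + t*(70*d^2 - 56*d - 159) + 189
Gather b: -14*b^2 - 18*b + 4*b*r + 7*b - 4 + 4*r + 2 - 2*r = -14*b^2 + b*(4*r - 11) + 2*r - 2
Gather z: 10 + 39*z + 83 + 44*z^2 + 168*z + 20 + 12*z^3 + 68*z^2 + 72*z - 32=12*z^3 + 112*z^2 + 279*z + 81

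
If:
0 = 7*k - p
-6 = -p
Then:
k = 6/7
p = 6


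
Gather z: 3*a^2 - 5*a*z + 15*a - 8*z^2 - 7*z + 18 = 3*a^2 + 15*a - 8*z^2 + z*(-5*a - 7) + 18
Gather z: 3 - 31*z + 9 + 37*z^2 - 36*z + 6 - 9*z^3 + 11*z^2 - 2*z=-9*z^3 + 48*z^2 - 69*z + 18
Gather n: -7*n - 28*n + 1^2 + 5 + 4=10 - 35*n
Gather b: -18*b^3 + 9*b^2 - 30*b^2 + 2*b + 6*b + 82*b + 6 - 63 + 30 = -18*b^3 - 21*b^2 + 90*b - 27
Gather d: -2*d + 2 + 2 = 4 - 2*d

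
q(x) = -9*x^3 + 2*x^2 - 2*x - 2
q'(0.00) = -2.00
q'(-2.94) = -247.14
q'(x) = -27*x^2 + 4*x - 2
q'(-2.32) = -156.60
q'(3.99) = -415.88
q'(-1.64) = -81.18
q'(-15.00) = -6137.00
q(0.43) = -3.21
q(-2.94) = 249.88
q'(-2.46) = -175.23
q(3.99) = -549.83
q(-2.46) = 149.01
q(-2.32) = 125.79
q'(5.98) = -943.61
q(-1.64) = 46.36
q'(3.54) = -326.19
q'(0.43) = -5.27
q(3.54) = -383.27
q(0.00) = -2.00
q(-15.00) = 30853.00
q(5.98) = -1867.06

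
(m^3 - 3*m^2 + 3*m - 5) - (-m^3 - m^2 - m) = 2*m^3 - 2*m^2 + 4*m - 5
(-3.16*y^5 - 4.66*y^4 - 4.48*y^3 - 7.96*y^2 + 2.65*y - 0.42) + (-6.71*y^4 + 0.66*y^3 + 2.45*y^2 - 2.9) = -3.16*y^5 - 11.37*y^4 - 3.82*y^3 - 5.51*y^2 + 2.65*y - 3.32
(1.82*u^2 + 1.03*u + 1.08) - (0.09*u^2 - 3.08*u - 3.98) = 1.73*u^2 + 4.11*u + 5.06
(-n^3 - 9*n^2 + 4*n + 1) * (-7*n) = 7*n^4 + 63*n^3 - 28*n^2 - 7*n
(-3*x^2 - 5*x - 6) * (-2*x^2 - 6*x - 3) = 6*x^4 + 28*x^3 + 51*x^2 + 51*x + 18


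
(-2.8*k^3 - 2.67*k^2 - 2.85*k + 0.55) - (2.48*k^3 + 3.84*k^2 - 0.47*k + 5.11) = -5.28*k^3 - 6.51*k^2 - 2.38*k - 4.56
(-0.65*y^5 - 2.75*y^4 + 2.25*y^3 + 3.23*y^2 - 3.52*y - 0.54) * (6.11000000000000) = -3.9715*y^5 - 16.8025*y^4 + 13.7475*y^3 + 19.7353*y^2 - 21.5072*y - 3.2994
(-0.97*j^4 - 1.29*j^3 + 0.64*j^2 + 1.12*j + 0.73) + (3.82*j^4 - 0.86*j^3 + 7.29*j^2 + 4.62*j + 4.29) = 2.85*j^4 - 2.15*j^3 + 7.93*j^2 + 5.74*j + 5.02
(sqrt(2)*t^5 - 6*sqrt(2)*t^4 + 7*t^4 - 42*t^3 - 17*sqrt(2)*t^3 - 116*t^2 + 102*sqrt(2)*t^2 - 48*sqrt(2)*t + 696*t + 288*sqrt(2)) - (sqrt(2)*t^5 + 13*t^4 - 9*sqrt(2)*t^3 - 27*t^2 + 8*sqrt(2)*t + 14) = -6*sqrt(2)*t^4 - 6*t^4 - 42*t^3 - 8*sqrt(2)*t^3 - 89*t^2 + 102*sqrt(2)*t^2 - 56*sqrt(2)*t + 696*t - 14 + 288*sqrt(2)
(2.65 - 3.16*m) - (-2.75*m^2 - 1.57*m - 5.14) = 2.75*m^2 - 1.59*m + 7.79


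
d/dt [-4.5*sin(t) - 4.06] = -4.5*cos(t)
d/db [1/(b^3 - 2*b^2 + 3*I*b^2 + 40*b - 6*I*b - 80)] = (-3*b^2 + 4*b - 6*I*b - 40 + 6*I)/(b^3 - 2*b^2 + 3*I*b^2 + 40*b - 6*I*b - 80)^2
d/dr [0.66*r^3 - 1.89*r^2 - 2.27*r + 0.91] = 1.98*r^2 - 3.78*r - 2.27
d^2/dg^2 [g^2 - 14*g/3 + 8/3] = 2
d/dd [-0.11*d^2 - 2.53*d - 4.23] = -0.22*d - 2.53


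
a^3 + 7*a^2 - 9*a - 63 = (a - 3)*(a + 3)*(a + 7)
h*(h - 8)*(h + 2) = h^3 - 6*h^2 - 16*h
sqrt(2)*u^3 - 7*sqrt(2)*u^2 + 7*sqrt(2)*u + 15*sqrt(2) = (u - 5)*(u - 3)*(sqrt(2)*u + sqrt(2))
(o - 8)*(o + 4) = o^2 - 4*o - 32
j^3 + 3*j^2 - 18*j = j*(j - 3)*(j + 6)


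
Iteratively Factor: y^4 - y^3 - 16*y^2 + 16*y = (y - 4)*(y^3 + 3*y^2 - 4*y) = y*(y - 4)*(y^2 + 3*y - 4) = y*(y - 4)*(y + 4)*(y - 1)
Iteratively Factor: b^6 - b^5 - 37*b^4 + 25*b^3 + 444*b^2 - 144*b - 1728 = (b + 4)*(b^5 - 5*b^4 - 17*b^3 + 93*b^2 + 72*b - 432) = (b - 3)*(b + 4)*(b^4 - 2*b^3 - 23*b^2 + 24*b + 144) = (b - 3)*(b + 3)*(b + 4)*(b^3 - 5*b^2 - 8*b + 48) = (b - 3)*(b + 3)^2*(b + 4)*(b^2 - 8*b + 16) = (b - 4)*(b - 3)*(b + 3)^2*(b + 4)*(b - 4)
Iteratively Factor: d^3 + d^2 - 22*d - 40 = (d + 4)*(d^2 - 3*d - 10) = (d + 2)*(d + 4)*(d - 5)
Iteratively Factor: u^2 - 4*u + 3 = (u - 1)*(u - 3)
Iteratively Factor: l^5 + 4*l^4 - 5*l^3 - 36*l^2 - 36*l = (l)*(l^4 + 4*l^3 - 5*l^2 - 36*l - 36) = l*(l + 3)*(l^3 + l^2 - 8*l - 12) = l*(l - 3)*(l + 3)*(l^2 + 4*l + 4) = l*(l - 3)*(l + 2)*(l + 3)*(l + 2)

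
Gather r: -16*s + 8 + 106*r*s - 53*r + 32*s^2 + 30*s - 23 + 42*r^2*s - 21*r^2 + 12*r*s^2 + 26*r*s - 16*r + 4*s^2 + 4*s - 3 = r^2*(42*s - 21) + r*(12*s^2 + 132*s - 69) + 36*s^2 + 18*s - 18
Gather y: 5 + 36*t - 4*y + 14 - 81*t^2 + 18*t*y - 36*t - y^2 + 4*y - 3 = -81*t^2 + 18*t*y - y^2 + 16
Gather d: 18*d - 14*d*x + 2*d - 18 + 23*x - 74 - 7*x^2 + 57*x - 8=d*(20 - 14*x) - 7*x^2 + 80*x - 100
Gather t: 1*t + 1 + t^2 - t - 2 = t^2 - 1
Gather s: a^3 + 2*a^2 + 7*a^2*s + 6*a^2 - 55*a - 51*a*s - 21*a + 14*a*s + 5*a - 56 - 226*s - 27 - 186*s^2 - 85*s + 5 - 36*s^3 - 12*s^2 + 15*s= a^3 + 8*a^2 - 71*a - 36*s^3 - 198*s^2 + s*(7*a^2 - 37*a - 296) - 78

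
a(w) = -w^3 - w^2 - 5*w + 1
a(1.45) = -11.40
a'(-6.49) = -118.38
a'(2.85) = -35.07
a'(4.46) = -73.59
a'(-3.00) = -26.00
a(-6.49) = 264.69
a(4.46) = -129.91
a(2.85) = -44.52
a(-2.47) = 22.32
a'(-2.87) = -23.97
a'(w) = -3*w^2 - 2*w - 5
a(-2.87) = 30.75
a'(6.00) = -125.00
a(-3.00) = 34.00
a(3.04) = -51.54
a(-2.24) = 18.42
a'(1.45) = -14.21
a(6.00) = -281.00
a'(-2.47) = -18.36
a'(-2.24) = -15.57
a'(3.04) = -38.80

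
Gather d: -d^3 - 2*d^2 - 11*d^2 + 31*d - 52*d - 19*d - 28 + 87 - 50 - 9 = -d^3 - 13*d^2 - 40*d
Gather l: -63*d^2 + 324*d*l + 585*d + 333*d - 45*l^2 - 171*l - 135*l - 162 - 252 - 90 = -63*d^2 + 918*d - 45*l^2 + l*(324*d - 306) - 504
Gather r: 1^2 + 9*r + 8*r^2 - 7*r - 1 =8*r^2 + 2*r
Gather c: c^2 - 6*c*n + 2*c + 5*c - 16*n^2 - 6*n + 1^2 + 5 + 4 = c^2 + c*(7 - 6*n) - 16*n^2 - 6*n + 10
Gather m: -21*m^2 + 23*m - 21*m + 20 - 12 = -21*m^2 + 2*m + 8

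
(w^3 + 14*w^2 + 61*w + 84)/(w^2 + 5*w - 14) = (w^2 + 7*w + 12)/(w - 2)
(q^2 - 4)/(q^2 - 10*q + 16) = (q + 2)/(q - 8)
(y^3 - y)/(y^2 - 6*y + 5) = y*(y + 1)/(y - 5)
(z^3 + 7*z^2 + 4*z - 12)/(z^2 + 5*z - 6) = z + 2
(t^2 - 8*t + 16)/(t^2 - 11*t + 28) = (t - 4)/(t - 7)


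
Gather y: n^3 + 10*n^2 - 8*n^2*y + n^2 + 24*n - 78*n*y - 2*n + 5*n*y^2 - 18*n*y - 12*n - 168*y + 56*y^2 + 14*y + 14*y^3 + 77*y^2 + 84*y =n^3 + 11*n^2 + 10*n + 14*y^3 + y^2*(5*n + 133) + y*(-8*n^2 - 96*n - 70)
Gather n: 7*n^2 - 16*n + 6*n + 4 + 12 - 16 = 7*n^2 - 10*n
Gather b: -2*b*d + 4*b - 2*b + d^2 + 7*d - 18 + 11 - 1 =b*(2 - 2*d) + d^2 + 7*d - 8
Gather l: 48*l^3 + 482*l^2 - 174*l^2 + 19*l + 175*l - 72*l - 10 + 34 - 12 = 48*l^3 + 308*l^2 + 122*l + 12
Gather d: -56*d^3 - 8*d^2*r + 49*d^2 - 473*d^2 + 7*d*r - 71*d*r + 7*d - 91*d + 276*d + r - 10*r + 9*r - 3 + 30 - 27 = -56*d^3 + d^2*(-8*r - 424) + d*(192 - 64*r)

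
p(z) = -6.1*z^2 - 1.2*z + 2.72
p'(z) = -12.2*z - 1.2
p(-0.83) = -0.49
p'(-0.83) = 8.93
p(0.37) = 1.44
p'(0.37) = -5.71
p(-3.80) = -80.80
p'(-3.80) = 45.16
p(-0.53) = 1.64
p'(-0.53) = 5.27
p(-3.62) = -72.87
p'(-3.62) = 42.96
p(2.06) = -25.64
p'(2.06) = -26.33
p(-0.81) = -0.31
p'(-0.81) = 8.68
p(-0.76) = 0.11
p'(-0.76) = 8.07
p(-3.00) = -48.58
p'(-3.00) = 35.40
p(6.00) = -224.08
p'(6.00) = -74.40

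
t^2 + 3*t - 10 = (t - 2)*(t + 5)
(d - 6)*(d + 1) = d^2 - 5*d - 6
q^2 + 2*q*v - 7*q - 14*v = (q - 7)*(q + 2*v)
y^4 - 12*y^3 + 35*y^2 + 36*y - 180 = (y - 6)*(y - 5)*(y - 3)*(y + 2)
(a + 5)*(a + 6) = a^2 + 11*a + 30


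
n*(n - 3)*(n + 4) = n^3 + n^2 - 12*n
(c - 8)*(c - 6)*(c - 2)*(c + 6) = c^4 - 10*c^3 - 20*c^2 + 360*c - 576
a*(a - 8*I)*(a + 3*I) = a^3 - 5*I*a^2 + 24*a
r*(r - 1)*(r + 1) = r^3 - r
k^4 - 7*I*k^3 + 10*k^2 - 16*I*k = k*(k - 8*I)*(k - I)*(k + 2*I)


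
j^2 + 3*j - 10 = (j - 2)*(j + 5)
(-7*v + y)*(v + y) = -7*v^2 - 6*v*y + y^2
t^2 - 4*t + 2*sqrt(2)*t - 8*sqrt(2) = (t - 4)*(t + 2*sqrt(2))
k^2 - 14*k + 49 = (k - 7)^2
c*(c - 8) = c^2 - 8*c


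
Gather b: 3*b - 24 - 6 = 3*b - 30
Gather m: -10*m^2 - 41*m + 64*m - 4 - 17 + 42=-10*m^2 + 23*m + 21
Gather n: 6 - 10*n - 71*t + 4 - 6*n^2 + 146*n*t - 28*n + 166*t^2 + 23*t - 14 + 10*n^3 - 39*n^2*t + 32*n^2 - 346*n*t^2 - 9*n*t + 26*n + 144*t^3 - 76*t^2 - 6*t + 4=10*n^3 + n^2*(26 - 39*t) + n*(-346*t^2 + 137*t - 12) + 144*t^3 + 90*t^2 - 54*t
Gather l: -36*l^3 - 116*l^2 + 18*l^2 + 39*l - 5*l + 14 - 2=-36*l^3 - 98*l^2 + 34*l + 12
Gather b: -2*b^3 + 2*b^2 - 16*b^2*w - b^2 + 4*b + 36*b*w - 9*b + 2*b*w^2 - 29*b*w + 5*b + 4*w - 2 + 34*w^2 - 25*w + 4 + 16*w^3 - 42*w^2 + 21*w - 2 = -2*b^3 + b^2*(1 - 16*w) + b*(2*w^2 + 7*w) + 16*w^3 - 8*w^2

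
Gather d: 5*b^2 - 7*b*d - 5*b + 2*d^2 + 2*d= 5*b^2 - 5*b + 2*d^2 + d*(2 - 7*b)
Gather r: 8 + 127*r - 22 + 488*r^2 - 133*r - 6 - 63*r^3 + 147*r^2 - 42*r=-63*r^3 + 635*r^2 - 48*r - 20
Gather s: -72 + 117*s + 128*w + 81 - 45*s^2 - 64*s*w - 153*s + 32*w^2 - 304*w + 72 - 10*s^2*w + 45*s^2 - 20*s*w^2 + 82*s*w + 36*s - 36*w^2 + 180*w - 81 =-10*s^2*w + s*(-20*w^2 + 18*w) - 4*w^2 + 4*w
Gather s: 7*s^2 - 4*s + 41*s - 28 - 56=7*s^2 + 37*s - 84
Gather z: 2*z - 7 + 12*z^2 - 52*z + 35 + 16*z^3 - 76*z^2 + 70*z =16*z^3 - 64*z^2 + 20*z + 28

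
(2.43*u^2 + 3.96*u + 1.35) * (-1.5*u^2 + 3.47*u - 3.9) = -3.645*u^4 + 2.4921*u^3 + 2.2392*u^2 - 10.7595*u - 5.265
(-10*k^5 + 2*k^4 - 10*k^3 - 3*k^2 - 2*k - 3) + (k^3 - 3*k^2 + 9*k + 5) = -10*k^5 + 2*k^4 - 9*k^3 - 6*k^2 + 7*k + 2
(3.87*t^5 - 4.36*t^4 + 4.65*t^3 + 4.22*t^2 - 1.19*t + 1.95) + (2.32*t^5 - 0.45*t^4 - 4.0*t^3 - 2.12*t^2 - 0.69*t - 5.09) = 6.19*t^5 - 4.81*t^4 + 0.65*t^3 + 2.1*t^2 - 1.88*t - 3.14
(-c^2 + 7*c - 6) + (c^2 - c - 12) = 6*c - 18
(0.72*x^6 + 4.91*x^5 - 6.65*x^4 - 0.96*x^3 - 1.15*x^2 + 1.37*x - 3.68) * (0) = 0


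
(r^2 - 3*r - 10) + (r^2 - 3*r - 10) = 2*r^2 - 6*r - 20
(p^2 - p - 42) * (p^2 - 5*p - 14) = p^4 - 6*p^3 - 51*p^2 + 224*p + 588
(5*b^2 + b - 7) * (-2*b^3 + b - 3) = -10*b^5 - 2*b^4 + 19*b^3 - 14*b^2 - 10*b + 21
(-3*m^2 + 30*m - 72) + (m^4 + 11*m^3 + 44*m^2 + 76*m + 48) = m^4 + 11*m^3 + 41*m^2 + 106*m - 24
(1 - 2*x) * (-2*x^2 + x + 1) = 4*x^3 - 4*x^2 - x + 1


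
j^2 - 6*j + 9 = (j - 3)^2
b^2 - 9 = (b - 3)*(b + 3)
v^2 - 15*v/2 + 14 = (v - 4)*(v - 7/2)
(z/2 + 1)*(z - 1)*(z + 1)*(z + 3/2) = z^4/2 + 7*z^3/4 + z^2 - 7*z/4 - 3/2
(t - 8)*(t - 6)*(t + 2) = t^3 - 12*t^2 + 20*t + 96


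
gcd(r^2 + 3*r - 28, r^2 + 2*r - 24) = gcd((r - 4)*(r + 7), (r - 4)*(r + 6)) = r - 4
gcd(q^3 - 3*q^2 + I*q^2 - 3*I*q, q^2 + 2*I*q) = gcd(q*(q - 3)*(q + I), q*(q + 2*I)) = q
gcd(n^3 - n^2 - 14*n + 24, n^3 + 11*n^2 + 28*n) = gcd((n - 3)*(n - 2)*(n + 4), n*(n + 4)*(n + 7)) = n + 4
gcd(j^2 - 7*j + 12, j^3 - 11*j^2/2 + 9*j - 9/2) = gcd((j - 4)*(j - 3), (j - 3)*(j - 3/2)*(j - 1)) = j - 3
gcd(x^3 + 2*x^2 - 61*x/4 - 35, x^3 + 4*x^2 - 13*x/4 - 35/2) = x^2 + 6*x + 35/4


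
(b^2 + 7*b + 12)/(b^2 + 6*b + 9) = (b + 4)/(b + 3)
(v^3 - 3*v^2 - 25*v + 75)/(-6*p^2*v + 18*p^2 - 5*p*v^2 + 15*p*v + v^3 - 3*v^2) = (25 - v^2)/(6*p^2 + 5*p*v - v^2)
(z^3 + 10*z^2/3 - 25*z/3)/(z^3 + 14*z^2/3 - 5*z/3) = (3*z - 5)/(3*z - 1)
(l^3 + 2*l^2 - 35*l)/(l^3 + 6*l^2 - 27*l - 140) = l/(l + 4)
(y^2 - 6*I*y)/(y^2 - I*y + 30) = y/(y + 5*I)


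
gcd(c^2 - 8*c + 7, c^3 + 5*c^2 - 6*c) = c - 1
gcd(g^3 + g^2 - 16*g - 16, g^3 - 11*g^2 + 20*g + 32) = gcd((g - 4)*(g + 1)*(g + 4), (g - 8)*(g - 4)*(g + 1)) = g^2 - 3*g - 4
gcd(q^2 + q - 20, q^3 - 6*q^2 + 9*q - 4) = q - 4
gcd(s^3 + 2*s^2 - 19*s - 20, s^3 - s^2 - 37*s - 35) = s^2 + 6*s + 5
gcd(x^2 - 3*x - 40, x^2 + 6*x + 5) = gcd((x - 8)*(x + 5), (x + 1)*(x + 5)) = x + 5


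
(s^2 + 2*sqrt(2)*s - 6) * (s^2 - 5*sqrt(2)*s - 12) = s^4 - 3*sqrt(2)*s^3 - 38*s^2 + 6*sqrt(2)*s + 72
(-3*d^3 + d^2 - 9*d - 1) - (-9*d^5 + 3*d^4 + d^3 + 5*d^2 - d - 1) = 9*d^5 - 3*d^4 - 4*d^3 - 4*d^2 - 8*d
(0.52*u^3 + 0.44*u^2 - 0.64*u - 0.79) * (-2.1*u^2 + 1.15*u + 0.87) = -1.092*u^5 - 0.326*u^4 + 2.3024*u^3 + 1.3058*u^2 - 1.4653*u - 0.6873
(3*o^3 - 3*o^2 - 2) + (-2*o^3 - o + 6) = o^3 - 3*o^2 - o + 4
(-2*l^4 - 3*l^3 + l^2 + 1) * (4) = -8*l^4 - 12*l^3 + 4*l^2 + 4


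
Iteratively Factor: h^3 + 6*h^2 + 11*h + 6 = (h + 3)*(h^2 + 3*h + 2) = (h + 2)*(h + 3)*(h + 1)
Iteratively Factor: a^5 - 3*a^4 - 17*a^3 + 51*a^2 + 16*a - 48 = (a - 4)*(a^4 + a^3 - 13*a^2 - a + 12) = (a - 4)*(a - 3)*(a^3 + 4*a^2 - a - 4) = (a - 4)*(a - 3)*(a - 1)*(a^2 + 5*a + 4) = (a - 4)*(a - 3)*(a - 1)*(a + 4)*(a + 1)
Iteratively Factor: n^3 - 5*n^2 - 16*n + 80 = (n + 4)*(n^2 - 9*n + 20) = (n - 4)*(n + 4)*(n - 5)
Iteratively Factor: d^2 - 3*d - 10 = (d + 2)*(d - 5)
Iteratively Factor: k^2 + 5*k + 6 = (k + 2)*(k + 3)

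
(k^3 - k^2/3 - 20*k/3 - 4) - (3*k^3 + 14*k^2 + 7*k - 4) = -2*k^3 - 43*k^2/3 - 41*k/3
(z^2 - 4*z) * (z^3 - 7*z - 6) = z^5 - 4*z^4 - 7*z^3 + 22*z^2 + 24*z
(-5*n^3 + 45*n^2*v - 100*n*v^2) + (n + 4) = -5*n^3 + 45*n^2*v - 100*n*v^2 + n + 4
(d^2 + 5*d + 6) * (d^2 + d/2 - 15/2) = d^4 + 11*d^3/2 + d^2 - 69*d/2 - 45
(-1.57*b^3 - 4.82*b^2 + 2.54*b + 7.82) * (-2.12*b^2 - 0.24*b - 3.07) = 3.3284*b^5 + 10.5952*b^4 + 0.591899999999999*b^3 - 2.3906*b^2 - 9.6746*b - 24.0074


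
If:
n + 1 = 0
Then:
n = -1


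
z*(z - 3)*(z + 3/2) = z^3 - 3*z^2/2 - 9*z/2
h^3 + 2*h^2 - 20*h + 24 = (h - 2)^2*(h + 6)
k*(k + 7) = k^2 + 7*k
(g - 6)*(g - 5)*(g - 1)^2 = g^4 - 13*g^3 + 53*g^2 - 71*g + 30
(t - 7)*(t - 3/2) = t^2 - 17*t/2 + 21/2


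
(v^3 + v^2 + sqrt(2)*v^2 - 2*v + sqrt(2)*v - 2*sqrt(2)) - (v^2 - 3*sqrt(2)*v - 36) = v^3 + sqrt(2)*v^2 - 2*v + 4*sqrt(2)*v - 2*sqrt(2) + 36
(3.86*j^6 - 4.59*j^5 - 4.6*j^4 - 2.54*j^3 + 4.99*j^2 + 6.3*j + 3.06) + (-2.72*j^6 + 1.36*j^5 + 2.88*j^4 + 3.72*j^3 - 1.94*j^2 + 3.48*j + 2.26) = 1.14*j^6 - 3.23*j^5 - 1.72*j^4 + 1.18*j^3 + 3.05*j^2 + 9.78*j + 5.32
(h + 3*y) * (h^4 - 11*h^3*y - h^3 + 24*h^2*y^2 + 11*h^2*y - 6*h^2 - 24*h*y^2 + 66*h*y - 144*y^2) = h^5 - 8*h^4*y - h^4 - 9*h^3*y^2 + 8*h^3*y - 6*h^3 + 72*h^2*y^3 + 9*h^2*y^2 + 48*h^2*y - 72*h*y^3 + 54*h*y^2 - 432*y^3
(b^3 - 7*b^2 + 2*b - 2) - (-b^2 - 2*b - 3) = b^3 - 6*b^2 + 4*b + 1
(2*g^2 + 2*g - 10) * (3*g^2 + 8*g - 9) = 6*g^4 + 22*g^3 - 32*g^2 - 98*g + 90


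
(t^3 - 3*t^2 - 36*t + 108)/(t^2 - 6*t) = t + 3 - 18/t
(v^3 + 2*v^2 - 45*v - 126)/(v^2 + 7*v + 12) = (v^2 - v - 42)/(v + 4)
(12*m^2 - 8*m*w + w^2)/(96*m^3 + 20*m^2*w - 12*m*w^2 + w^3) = (-2*m + w)/(-16*m^2 - 6*m*w + w^2)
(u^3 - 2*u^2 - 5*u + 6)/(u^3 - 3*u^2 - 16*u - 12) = (u^2 - 4*u + 3)/(u^2 - 5*u - 6)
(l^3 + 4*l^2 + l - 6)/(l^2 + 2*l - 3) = l + 2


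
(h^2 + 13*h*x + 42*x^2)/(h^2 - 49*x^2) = (-h - 6*x)/(-h + 7*x)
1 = 1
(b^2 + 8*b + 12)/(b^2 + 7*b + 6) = (b + 2)/(b + 1)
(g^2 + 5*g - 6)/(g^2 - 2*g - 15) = (-g^2 - 5*g + 6)/(-g^2 + 2*g + 15)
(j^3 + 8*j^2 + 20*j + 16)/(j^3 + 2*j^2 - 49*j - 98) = (j^2 + 6*j + 8)/(j^2 - 49)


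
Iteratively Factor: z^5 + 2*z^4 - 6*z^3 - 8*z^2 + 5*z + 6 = (z - 2)*(z^4 + 4*z^3 + 2*z^2 - 4*z - 3) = (z - 2)*(z + 1)*(z^3 + 3*z^2 - z - 3) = (z - 2)*(z - 1)*(z + 1)*(z^2 + 4*z + 3) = (z - 2)*(z - 1)*(z + 1)^2*(z + 3)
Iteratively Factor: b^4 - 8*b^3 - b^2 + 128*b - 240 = (b + 4)*(b^3 - 12*b^2 + 47*b - 60) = (b - 4)*(b + 4)*(b^2 - 8*b + 15) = (b - 5)*(b - 4)*(b + 4)*(b - 3)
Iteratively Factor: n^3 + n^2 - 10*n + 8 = (n - 1)*(n^2 + 2*n - 8) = (n - 2)*(n - 1)*(n + 4)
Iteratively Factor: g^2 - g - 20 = (g + 4)*(g - 5)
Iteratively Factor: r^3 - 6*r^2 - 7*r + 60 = (r + 3)*(r^2 - 9*r + 20) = (r - 4)*(r + 3)*(r - 5)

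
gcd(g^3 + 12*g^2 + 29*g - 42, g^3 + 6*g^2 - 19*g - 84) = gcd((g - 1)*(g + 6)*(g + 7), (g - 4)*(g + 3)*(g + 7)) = g + 7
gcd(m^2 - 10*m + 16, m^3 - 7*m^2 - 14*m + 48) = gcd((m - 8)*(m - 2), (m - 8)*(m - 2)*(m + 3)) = m^2 - 10*m + 16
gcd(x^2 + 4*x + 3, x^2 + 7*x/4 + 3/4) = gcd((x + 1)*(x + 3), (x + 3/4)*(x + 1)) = x + 1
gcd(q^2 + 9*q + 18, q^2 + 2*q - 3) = q + 3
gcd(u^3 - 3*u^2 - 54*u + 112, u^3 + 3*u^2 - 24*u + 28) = u^2 + 5*u - 14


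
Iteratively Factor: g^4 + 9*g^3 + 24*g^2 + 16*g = (g + 4)*(g^3 + 5*g^2 + 4*g) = (g + 4)^2*(g^2 + g) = (g + 1)*(g + 4)^2*(g)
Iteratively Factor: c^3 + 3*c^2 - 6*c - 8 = (c - 2)*(c^2 + 5*c + 4) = (c - 2)*(c + 1)*(c + 4)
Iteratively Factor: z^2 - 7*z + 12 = (z - 4)*(z - 3)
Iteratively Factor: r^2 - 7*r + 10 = (r - 5)*(r - 2)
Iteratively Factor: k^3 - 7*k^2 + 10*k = (k)*(k^2 - 7*k + 10) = k*(k - 5)*(k - 2)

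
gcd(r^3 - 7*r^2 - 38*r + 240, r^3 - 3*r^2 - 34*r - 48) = r - 8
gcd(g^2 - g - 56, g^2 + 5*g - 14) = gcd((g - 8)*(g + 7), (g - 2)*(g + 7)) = g + 7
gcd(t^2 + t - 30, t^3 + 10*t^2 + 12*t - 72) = t + 6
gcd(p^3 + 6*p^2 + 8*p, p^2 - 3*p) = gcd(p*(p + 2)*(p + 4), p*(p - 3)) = p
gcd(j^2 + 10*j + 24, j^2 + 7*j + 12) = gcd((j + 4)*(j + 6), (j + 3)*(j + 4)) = j + 4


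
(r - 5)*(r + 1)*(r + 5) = r^3 + r^2 - 25*r - 25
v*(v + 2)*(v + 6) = v^3 + 8*v^2 + 12*v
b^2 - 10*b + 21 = (b - 7)*(b - 3)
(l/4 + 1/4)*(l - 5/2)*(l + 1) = l^3/4 - l^2/8 - l - 5/8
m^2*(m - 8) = m^3 - 8*m^2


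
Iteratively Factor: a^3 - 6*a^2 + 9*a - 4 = (a - 1)*(a^2 - 5*a + 4) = (a - 4)*(a - 1)*(a - 1)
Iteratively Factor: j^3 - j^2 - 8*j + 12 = (j - 2)*(j^2 + j - 6) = (j - 2)^2*(j + 3)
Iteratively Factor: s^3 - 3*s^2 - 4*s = (s - 4)*(s^2 + s) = (s - 4)*(s + 1)*(s)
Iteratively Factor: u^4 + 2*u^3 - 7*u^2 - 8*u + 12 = (u - 1)*(u^3 + 3*u^2 - 4*u - 12) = (u - 2)*(u - 1)*(u^2 + 5*u + 6) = (u - 2)*(u - 1)*(u + 3)*(u + 2)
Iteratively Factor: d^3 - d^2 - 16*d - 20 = (d + 2)*(d^2 - 3*d - 10) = (d - 5)*(d + 2)*(d + 2)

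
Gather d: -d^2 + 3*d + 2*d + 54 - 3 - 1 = -d^2 + 5*d + 50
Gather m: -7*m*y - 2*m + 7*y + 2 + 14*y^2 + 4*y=m*(-7*y - 2) + 14*y^2 + 11*y + 2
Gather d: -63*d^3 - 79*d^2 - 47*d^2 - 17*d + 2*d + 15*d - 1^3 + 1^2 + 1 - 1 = -63*d^3 - 126*d^2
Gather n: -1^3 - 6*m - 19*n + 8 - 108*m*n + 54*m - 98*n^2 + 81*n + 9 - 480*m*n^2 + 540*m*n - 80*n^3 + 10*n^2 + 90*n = 48*m - 80*n^3 + n^2*(-480*m - 88) + n*(432*m + 152) + 16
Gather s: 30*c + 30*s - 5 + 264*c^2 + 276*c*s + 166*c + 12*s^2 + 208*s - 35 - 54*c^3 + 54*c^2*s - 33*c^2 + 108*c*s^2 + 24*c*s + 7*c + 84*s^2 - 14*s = -54*c^3 + 231*c^2 + 203*c + s^2*(108*c + 96) + s*(54*c^2 + 300*c + 224) - 40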